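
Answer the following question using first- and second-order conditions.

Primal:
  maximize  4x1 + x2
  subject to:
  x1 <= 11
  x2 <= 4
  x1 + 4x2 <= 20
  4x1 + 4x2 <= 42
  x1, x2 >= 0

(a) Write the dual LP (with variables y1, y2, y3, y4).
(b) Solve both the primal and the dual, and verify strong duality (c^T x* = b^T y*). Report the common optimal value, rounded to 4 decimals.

The standard primal-dual pair for 'max c^T x s.t. A x <= b, x >= 0' is:
  Dual:  min b^T y  s.t.  A^T y >= c,  y >= 0.

So the dual LP is:
  minimize  11y1 + 4y2 + 20y3 + 42y4
  subject to:
    y1 + y3 + 4y4 >= 4
    y2 + 4y3 + 4y4 >= 1
    y1, y2, y3, y4 >= 0

Solving the primal: x* = (10.5, 0).
  primal value c^T x* = 42.
Solving the dual: y* = (0, 0, 0, 1).
  dual value b^T y* = 42.
Strong duality: c^T x* = b^T y*. Confirmed.

42


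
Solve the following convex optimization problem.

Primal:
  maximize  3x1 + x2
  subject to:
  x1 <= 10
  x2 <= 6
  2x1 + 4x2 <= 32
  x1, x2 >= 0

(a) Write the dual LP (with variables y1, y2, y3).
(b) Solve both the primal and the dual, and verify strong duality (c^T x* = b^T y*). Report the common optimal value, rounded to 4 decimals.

The standard primal-dual pair for 'max c^T x s.t. A x <= b, x >= 0' is:
  Dual:  min b^T y  s.t.  A^T y >= c,  y >= 0.

So the dual LP is:
  minimize  10y1 + 6y2 + 32y3
  subject to:
    y1 + 2y3 >= 3
    y2 + 4y3 >= 1
    y1, y2, y3 >= 0

Solving the primal: x* = (10, 3).
  primal value c^T x* = 33.
Solving the dual: y* = (2.5, 0, 0.25).
  dual value b^T y* = 33.
Strong duality: c^T x* = b^T y*. Confirmed.

33


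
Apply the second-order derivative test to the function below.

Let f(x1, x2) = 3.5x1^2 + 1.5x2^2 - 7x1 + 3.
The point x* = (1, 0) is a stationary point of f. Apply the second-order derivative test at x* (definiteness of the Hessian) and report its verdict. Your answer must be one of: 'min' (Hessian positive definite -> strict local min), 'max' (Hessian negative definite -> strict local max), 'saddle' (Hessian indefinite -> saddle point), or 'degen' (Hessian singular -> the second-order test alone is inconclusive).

Compute the Hessian H = grad^2 f:
  H = [[7, 0], [0, 3]]
Verify stationarity: grad f(x*) = H x* + g = (0, 0).
Eigenvalues of H: 3, 7.
Both eigenvalues > 0, so H is positive definite -> x* is a strict local min.

min


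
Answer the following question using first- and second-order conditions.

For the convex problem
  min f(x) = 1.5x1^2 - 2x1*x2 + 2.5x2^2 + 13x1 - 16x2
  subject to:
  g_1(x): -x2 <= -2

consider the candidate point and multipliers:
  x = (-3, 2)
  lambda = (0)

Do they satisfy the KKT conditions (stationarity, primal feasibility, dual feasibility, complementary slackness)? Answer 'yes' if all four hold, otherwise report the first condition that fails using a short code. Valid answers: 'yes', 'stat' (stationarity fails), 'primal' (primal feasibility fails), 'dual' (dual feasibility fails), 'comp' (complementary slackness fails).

Gradient of f: grad f(x) = Q x + c = (0, 0)
Constraint values g_i(x) = a_i^T x - b_i:
  g_1((-3, 2)) = 0
Stationarity residual: grad f(x) + sum_i lambda_i a_i = (0, 0)
  -> stationarity OK
Primal feasibility (all g_i <= 0): OK
Dual feasibility (all lambda_i >= 0): OK
Complementary slackness (lambda_i * g_i(x) = 0 for all i): OK

Verdict: yes, KKT holds.

yes


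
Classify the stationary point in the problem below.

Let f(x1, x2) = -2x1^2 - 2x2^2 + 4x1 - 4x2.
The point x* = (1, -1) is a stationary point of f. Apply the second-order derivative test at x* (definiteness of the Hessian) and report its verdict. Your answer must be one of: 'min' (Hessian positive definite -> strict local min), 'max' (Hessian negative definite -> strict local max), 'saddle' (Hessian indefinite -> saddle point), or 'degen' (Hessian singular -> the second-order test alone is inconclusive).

Compute the Hessian H = grad^2 f:
  H = [[-4, 0], [0, -4]]
Verify stationarity: grad f(x*) = H x* + g = (0, 0).
Eigenvalues of H: -4, -4.
Both eigenvalues < 0, so H is negative definite -> x* is a strict local max.

max


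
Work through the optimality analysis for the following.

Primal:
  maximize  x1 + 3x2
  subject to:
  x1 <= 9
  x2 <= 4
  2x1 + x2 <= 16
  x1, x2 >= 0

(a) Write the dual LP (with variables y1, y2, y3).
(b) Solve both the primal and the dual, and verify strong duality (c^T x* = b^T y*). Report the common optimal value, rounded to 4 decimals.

The standard primal-dual pair for 'max c^T x s.t. A x <= b, x >= 0' is:
  Dual:  min b^T y  s.t.  A^T y >= c,  y >= 0.

So the dual LP is:
  minimize  9y1 + 4y2 + 16y3
  subject to:
    y1 + 2y3 >= 1
    y2 + y3 >= 3
    y1, y2, y3 >= 0

Solving the primal: x* = (6, 4).
  primal value c^T x* = 18.
Solving the dual: y* = (0, 2.5, 0.5).
  dual value b^T y* = 18.
Strong duality: c^T x* = b^T y*. Confirmed.

18


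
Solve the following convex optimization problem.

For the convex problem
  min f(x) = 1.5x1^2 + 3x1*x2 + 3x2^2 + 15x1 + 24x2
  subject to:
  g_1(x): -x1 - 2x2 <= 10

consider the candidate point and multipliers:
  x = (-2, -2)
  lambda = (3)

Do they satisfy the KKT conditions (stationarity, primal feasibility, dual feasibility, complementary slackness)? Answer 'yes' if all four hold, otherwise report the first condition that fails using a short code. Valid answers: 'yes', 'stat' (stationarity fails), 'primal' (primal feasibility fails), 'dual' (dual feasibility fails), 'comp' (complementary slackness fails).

Gradient of f: grad f(x) = Q x + c = (3, 6)
Constraint values g_i(x) = a_i^T x - b_i:
  g_1((-2, -2)) = -4
Stationarity residual: grad f(x) + sum_i lambda_i a_i = (0, 0)
  -> stationarity OK
Primal feasibility (all g_i <= 0): OK
Dual feasibility (all lambda_i >= 0): OK
Complementary slackness (lambda_i * g_i(x) = 0 for all i): FAILS

Verdict: the first failing condition is complementary_slackness -> comp.

comp


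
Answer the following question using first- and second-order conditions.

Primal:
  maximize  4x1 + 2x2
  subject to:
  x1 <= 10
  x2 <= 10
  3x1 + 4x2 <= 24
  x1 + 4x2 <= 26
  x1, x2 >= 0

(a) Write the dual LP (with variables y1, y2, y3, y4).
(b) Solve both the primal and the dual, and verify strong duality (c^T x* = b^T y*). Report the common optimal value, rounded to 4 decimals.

The standard primal-dual pair for 'max c^T x s.t. A x <= b, x >= 0' is:
  Dual:  min b^T y  s.t.  A^T y >= c,  y >= 0.

So the dual LP is:
  minimize  10y1 + 10y2 + 24y3 + 26y4
  subject to:
    y1 + 3y3 + y4 >= 4
    y2 + 4y3 + 4y4 >= 2
    y1, y2, y3, y4 >= 0

Solving the primal: x* = (8, 0).
  primal value c^T x* = 32.
Solving the dual: y* = (0, 0, 1.3333, 0).
  dual value b^T y* = 32.
Strong duality: c^T x* = b^T y*. Confirmed.

32


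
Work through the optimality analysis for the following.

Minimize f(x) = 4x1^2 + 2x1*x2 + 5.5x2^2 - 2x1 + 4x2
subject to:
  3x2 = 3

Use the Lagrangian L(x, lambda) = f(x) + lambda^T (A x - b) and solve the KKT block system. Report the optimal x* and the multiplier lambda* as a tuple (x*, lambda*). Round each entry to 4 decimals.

Form the Lagrangian:
  L(x, lambda) = (1/2) x^T Q x + c^T x + lambda^T (A x - b)
Stationarity (grad_x L = 0): Q x + c + A^T lambda = 0.
Primal feasibility: A x = b.

This gives the KKT block system:
  [ Q   A^T ] [ x     ]   [-c ]
  [ A    0  ] [ lambda ] = [ b ]

Solving the linear system:
  x*      = (0, 1)
  lambda* = (-5)
  f(x*)   = 9.5

x* = (0, 1), lambda* = (-5)


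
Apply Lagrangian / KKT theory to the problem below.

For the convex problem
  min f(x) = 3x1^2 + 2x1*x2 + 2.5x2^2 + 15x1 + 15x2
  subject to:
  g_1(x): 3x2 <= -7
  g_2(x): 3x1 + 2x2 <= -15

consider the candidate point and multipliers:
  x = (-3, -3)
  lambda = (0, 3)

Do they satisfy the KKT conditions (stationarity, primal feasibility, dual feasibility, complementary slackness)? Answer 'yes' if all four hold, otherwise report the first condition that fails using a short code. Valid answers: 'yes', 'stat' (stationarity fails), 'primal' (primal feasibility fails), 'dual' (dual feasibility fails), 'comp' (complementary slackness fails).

Gradient of f: grad f(x) = Q x + c = (-9, -6)
Constraint values g_i(x) = a_i^T x - b_i:
  g_1((-3, -3)) = -2
  g_2((-3, -3)) = 0
Stationarity residual: grad f(x) + sum_i lambda_i a_i = (0, 0)
  -> stationarity OK
Primal feasibility (all g_i <= 0): OK
Dual feasibility (all lambda_i >= 0): OK
Complementary slackness (lambda_i * g_i(x) = 0 for all i): OK

Verdict: yes, KKT holds.

yes


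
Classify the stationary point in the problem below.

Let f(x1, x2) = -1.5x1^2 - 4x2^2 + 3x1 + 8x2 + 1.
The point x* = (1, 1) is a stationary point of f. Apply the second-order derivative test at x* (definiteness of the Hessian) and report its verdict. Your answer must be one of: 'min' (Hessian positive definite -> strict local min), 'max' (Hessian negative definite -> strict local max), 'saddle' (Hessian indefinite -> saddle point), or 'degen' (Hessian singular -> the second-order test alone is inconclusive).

Compute the Hessian H = grad^2 f:
  H = [[-3, 0], [0, -8]]
Verify stationarity: grad f(x*) = H x* + g = (0, 0).
Eigenvalues of H: -8, -3.
Both eigenvalues < 0, so H is negative definite -> x* is a strict local max.

max


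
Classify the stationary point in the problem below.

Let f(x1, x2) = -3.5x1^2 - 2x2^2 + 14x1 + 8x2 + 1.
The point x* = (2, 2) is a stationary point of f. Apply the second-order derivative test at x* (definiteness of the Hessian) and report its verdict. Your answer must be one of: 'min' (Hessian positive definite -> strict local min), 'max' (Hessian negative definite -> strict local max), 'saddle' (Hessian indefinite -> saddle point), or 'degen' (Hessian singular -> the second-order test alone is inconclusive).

Compute the Hessian H = grad^2 f:
  H = [[-7, 0], [0, -4]]
Verify stationarity: grad f(x*) = H x* + g = (0, 0).
Eigenvalues of H: -7, -4.
Both eigenvalues < 0, so H is negative definite -> x* is a strict local max.

max


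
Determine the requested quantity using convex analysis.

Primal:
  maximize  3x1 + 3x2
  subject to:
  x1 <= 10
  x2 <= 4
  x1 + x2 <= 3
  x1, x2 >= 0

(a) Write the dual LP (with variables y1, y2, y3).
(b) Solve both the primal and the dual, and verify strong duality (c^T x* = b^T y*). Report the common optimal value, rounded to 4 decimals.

The standard primal-dual pair for 'max c^T x s.t. A x <= b, x >= 0' is:
  Dual:  min b^T y  s.t.  A^T y >= c,  y >= 0.

So the dual LP is:
  minimize  10y1 + 4y2 + 3y3
  subject to:
    y1 + y3 >= 3
    y2 + y3 >= 3
    y1, y2, y3 >= 0

Solving the primal: x* = (3, 0).
  primal value c^T x* = 9.
Solving the dual: y* = (0, 0, 3).
  dual value b^T y* = 9.
Strong duality: c^T x* = b^T y*. Confirmed.

9


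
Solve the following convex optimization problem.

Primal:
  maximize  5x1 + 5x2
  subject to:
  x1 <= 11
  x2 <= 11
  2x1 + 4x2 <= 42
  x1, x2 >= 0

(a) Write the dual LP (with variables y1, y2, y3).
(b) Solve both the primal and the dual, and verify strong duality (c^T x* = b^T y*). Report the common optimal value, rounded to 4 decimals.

The standard primal-dual pair for 'max c^T x s.t. A x <= b, x >= 0' is:
  Dual:  min b^T y  s.t.  A^T y >= c,  y >= 0.

So the dual LP is:
  minimize  11y1 + 11y2 + 42y3
  subject to:
    y1 + 2y3 >= 5
    y2 + 4y3 >= 5
    y1, y2, y3 >= 0

Solving the primal: x* = (11, 5).
  primal value c^T x* = 80.
Solving the dual: y* = (2.5, 0, 1.25).
  dual value b^T y* = 80.
Strong duality: c^T x* = b^T y*. Confirmed.

80


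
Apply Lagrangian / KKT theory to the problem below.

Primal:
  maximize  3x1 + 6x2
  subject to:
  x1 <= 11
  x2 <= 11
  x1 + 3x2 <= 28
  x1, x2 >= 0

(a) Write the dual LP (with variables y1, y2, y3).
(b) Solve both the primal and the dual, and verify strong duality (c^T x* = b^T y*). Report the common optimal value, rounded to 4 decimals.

The standard primal-dual pair for 'max c^T x s.t. A x <= b, x >= 0' is:
  Dual:  min b^T y  s.t.  A^T y >= c,  y >= 0.

So the dual LP is:
  minimize  11y1 + 11y2 + 28y3
  subject to:
    y1 + y3 >= 3
    y2 + 3y3 >= 6
    y1, y2, y3 >= 0

Solving the primal: x* = (11, 5.6667).
  primal value c^T x* = 67.
Solving the dual: y* = (1, 0, 2).
  dual value b^T y* = 67.
Strong duality: c^T x* = b^T y*. Confirmed.

67


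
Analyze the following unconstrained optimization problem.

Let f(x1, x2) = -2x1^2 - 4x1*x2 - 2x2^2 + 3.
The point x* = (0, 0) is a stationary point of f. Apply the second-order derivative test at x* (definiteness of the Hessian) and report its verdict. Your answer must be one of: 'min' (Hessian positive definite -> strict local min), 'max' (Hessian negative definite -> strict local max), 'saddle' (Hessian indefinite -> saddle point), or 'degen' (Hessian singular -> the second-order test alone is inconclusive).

Compute the Hessian H = grad^2 f:
  H = [[-4, -4], [-4, -4]]
Verify stationarity: grad f(x*) = H x* + g = (0, 0).
Eigenvalues of H: -8, 0.
H has a zero eigenvalue (singular; negative semidefinite but not definite), so H is neither positive definite, negative definite, nor indefinite. The second-order test alone is inconclusive -> degen.
(Indeed, f is constant along the null direction of H through x*, so x* is not a strict local extremum.)

degen


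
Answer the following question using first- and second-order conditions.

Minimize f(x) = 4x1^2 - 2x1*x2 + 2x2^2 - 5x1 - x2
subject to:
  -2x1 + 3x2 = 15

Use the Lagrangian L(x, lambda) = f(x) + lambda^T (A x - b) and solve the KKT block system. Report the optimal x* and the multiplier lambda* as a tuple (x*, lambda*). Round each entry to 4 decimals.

Form the Lagrangian:
  L(x, lambda) = (1/2) x^T Q x + c^T x + lambda^T (A x - b)
Stationarity (grad_x L = 0): Q x + c + A^T lambda = 0.
Primal feasibility: A x = b.

This gives the KKT block system:
  [ Q   A^T ] [ x     ]   [-c ]
  [ A    0  ] [ lambda ] = [ b ]

Solving the linear system:
  x*      = (0.3281, 5.2188)
  lambda* = (-6.4062)
  f(x*)   = 44.6172

x* = (0.3281, 5.2188), lambda* = (-6.4062)


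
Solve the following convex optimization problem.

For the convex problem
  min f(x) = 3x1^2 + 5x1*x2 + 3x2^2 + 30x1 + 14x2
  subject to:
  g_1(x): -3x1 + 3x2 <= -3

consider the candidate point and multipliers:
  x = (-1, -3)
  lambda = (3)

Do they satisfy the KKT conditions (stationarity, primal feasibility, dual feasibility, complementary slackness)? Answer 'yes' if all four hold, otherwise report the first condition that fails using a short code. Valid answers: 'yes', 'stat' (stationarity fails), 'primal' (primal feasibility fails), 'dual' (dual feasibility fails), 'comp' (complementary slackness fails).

Gradient of f: grad f(x) = Q x + c = (9, -9)
Constraint values g_i(x) = a_i^T x - b_i:
  g_1((-1, -3)) = -3
Stationarity residual: grad f(x) + sum_i lambda_i a_i = (0, 0)
  -> stationarity OK
Primal feasibility (all g_i <= 0): OK
Dual feasibility (all lambda_i >= 0): OK
Complementary slackness (lambda_i * g_i(x) = 0 for all i): FAILS

Verdict: the first failing condition is complementary_slackness -> comp.

comp


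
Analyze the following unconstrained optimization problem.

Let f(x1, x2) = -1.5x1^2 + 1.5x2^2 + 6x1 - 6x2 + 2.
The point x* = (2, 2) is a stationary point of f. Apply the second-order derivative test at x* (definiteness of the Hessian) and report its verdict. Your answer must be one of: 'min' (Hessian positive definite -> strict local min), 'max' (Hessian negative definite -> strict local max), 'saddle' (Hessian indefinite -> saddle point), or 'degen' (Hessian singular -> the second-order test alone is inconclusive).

Compute the Hessian H = grad^2 f:
  H = [[-3, 0], [0, 3]]
Verify stationarity: grad f(x*) = H x* + g = (0, 0).
Eigenvalues of H: -3, 3.
Eigenvalues have mixed signs, so H is indefinite -> x* is a saddle point.

saddle


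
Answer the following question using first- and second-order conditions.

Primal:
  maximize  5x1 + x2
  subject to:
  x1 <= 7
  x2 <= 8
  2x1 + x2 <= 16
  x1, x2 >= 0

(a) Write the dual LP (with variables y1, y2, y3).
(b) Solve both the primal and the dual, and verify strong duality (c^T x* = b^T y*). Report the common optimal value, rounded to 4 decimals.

The standard primal-dual pair for 'max c^T x s.t. A x <= b, x >= 0' is:
  Dual:  min b^T y  s.t.  A^T y >= c,  y >= 0.

So the dual LP is:
  minimize  7y1 + 8y2 + 16y3
  subject to:
    y1 + 2y3 >= 5
    y2 + y3 >= 1
    y1, y2, y3 >= 0

Solving the primal: x* = (7, 2).
  primal value c^T x* = 37.
Solving the dual: y* = (3, 0, 1).
  dual value b^T y* = 37.
Strong duality: c^T x* = b^T y*. Confirmed.

37


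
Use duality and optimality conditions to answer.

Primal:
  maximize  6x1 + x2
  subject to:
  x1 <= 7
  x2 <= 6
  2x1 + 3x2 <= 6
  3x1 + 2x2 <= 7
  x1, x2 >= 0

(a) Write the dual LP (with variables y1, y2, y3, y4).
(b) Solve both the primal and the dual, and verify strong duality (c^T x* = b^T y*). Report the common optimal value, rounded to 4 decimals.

The standard primal-dual pair for 'max c^T x s.t. A x <= b, x >= 0' is:
  Dual:  min b^T y  s.t.  A^T y >= c,  y >= 0.

So the dual LP is:
  minimize  7y1 + 6y2 + 6y3 + 7y4
  subject to:
    y1 + 2y3 + 3y4 >= 6
    y2 + 3y3 + 2y4 >= 1
    y1, y2, y3, y4 >= 0

Solving the primal: x* = (2.3333, 0).
  primal value c^T x* = 14.
Solving the dual: y* = (0, 0, 0, 2).
  dual value b^T y* = 14.
Strong duality: c^T x* = b^T y*. Confirmed.

14


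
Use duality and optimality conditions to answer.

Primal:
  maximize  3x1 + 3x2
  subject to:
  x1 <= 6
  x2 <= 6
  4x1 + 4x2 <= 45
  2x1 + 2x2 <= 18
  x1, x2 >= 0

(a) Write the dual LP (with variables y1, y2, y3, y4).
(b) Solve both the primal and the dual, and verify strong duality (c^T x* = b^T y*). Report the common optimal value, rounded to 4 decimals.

The standard primal-dual pair for 'max c^T x s.t. A x <= b, x >= 0' is:
  Dual:  min b^T y  s.t.  A^T y >= c,  y >= 0.

So the dual LP is:
  minimize  6y1 + 6y2 + 45y3 + 18y4
  subject to:
    y1 + 4y3 + 2y4 >= 3
    y2 + 4y3 + 2y4 >= 3
    y1, y2, y3, y4 >= 0

Solving the primal: x* = (3, 6).
  primal value c^T x* = 27.
Solving the dual: y* = (0, 0, 0, 1.5).
  dual value b^T y* = 27.
Strong duality: c^T x* = b^T y*. Confirmed.

27


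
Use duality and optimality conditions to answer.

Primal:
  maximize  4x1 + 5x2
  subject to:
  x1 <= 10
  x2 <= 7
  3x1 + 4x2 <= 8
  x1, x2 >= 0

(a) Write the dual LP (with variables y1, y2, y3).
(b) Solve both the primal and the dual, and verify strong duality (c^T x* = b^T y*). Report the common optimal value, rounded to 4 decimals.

The standard primal-dual pair for 'max c^T x s.t. A x <= b, x >= 0' is:
  Dual:  min b^T y  s.t.  A^T y >= c,  y >= 0.

So the dual LP is:
  minimize  10y1 + 7y2 + 8y3
  subject to:
    y1 + 3y3 >= 4
    y2 + 4y3 >= 5
    y1, y2, y3 >= 0

Solving the primal: x* = (2.6667, 0).
  primal value c^T x* = 10.6667.
Solving the dual: y* = (0, 0, 1.3333).
  dual value b^T y* = 10.6667.
Strong duality: c^T x* = b^T y*. Confirmed.

10.6667


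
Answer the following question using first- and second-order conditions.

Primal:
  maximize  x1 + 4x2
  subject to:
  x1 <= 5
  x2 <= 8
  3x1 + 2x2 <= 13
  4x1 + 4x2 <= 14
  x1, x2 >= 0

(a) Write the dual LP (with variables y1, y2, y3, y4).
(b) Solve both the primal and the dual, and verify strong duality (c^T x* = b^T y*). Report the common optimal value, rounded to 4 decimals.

The standard primal-dual pair for 'max c^T x s.t. A x <= b, x >= 0' is:
  Dual:  min b^T y  s.t.  A^T y >= c,  y >= 0.

So the dual LP is:
  minimize  5y1 + 8y2 + 13y3 + 14y4
  subject to:
    y1 + 3y3 + 4y4 >= 1
    y2 + 2y3 + 4y4 >= 4
    y1, y2, y3, y4 >= 0

Solving the primal: x* = (0, 3.5).
  primal value c^T x* = 14.
Solving the dual: y* = (0, 0, 0, 1).
  dual value b^T y* = 14.
Strong duality: c^T x* = b^T y*. Confirmed.

14


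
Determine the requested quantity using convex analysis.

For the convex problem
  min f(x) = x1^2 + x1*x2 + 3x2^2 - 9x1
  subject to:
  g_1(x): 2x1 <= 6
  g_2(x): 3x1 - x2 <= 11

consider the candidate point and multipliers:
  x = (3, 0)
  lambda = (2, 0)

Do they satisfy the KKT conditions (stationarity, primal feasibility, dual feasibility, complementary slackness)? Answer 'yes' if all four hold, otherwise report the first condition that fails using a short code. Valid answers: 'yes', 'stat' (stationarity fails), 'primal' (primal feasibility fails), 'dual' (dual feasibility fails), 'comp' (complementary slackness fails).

Gradient of f: grad f(x) = Q x + c = (-3, 3)
Constraint values g_i(x) = a_i^T x - b_i:
  g_1((3, 0)) = 0
  g_2((3, 0)) = -2
Stationarity residual: grad f(x) + sum_i lambda_i a_i = (1, 3)
  -> stationarity FAILS
Primal feasibility (all g_i <= 0): OK
Dual feasibility (all lambda_i >= 0): OK
Complementary slackness (lambda_i * g_i(x) = 0 for all i): OK

Verdict: the first failing condition is stationarity -> stat.

stat


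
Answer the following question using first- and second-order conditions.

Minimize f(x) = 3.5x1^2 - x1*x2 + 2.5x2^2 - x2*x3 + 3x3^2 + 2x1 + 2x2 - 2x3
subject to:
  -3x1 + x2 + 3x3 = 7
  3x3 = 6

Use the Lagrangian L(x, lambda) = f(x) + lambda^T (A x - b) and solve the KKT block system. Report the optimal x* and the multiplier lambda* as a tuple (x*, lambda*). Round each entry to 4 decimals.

Form the Lagrangian:
  L(x, lambda) = (1/2) x^T Q x + c^T x + lambda^T (A x - b)
Stationarity (grad_x L = 0): Q x + c + A^T lambda = 0.
Primal feasibility: A x = b.

This gives the KKT block system:
  [ Q   A^T ] [ x     ]   [-c ]
  [ A    0  ] [ lambda ] = [ b ]

Solving the linear system:
  x*      = (-0.3478, -0.0435, 2)
  lambda* = (-0.1304, -3.2174)
  f(x*)   = 7.7174

x* = (-0.3478, -0.0435, 2), lambda* = (-0.1304, -3.2174)


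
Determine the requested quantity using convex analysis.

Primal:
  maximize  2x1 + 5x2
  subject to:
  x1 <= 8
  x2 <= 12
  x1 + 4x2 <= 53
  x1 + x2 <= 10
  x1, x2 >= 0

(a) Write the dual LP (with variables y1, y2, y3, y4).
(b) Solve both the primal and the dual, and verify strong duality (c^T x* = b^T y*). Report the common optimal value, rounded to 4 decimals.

The standard primal-dual pair for 'max c^T x s.t. A x <= b, x >= 0' is:
  Dual:  min b^T y  s.t.  A^T y >= c,  y >= 0.

So the dual LP is:
  minimize  8y1 + 12y2 + 53y3 + 10y4
  subject to:
    y1 + y3 + y4 >= 2
    y2 + 4y3 + y4 >= 5
    y1, y2, y3, y4 >= 0

Solving the primal: x* = (0, 10).
  primal value c^T x* = 50.
Solving the dual: y* = (0, 0, 0, 5).
  dual value b^T y* = 50.
Strong duality: c^T x* = b^T y*. Confirmed.

50


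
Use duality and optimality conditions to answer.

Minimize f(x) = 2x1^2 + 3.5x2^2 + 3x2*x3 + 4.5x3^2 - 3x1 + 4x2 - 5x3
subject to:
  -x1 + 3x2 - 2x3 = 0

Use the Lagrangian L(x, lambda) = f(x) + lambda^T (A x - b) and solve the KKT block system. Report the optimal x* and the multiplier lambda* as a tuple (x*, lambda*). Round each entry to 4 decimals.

Form the Lagrangian:
  L(x, lambda) = (1/2) x^T Q x + c^T x + lambda^T (A x - b)
Stationarity (grad_x L = 0): Q x + c + A^T lambda = 0.
Primal feasibility: A x = b.

This gives the KKT block system:
  [ Q   A^T ] [ x     ]   [-c ]
  [ A    0  ] [ lambda ] = [ b ]

Solving the linear system:
  x*      = (0.2965, 0.164, 0.0978)
  lambda* = (-1.8139)
  f(x*)   = -0.3612

x* = (0.2965, 0.164, 0.0978), lambda* = (-1.8139)


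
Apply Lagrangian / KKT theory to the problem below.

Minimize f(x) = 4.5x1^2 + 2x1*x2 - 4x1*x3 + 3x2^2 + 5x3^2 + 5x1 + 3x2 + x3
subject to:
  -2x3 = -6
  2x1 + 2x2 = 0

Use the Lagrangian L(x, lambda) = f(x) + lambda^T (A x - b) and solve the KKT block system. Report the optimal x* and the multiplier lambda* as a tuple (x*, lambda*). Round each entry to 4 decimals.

Form the Lagrangian:
  L(x, lambda) = (1/2) x^T Q x + c^T x + lambda^T (A x - b)
Stationarity (grad_x L = 0): Q x + c + A^T lambda = 0.
Primal feasibility: A x = b.

This gives the KKT block system:
  [ Q   A^T ] [ x     ]   [-c ]
  [ A    0  ] [ lambda ] = [ b ]

Solving the linear system:
  x*      = (0.9091, -0.9091, 3)
  lambda* = (13.6818, 0.3182)
  f(x*)   = 43.4545

x* = (0.9091, -0.9091, 3), lambda* = (13.6818, 0.3182)


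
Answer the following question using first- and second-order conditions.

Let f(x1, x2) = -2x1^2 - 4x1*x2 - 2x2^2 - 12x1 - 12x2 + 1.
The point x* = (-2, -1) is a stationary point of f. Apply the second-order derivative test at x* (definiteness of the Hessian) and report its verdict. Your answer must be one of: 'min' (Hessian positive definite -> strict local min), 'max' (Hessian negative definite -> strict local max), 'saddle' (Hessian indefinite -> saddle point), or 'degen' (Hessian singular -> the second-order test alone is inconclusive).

Compute the Hessian H = grad^2 f:
  H = [[-4, -4], [-4, -4]]
Verify stationarity: grad f(x*) = H x* + g = (0, 0).
Eigenvalues of H: -8, 0.
H has a zero eigenvalue (singular; negative semidefinite but not definite), so H is neither positive definite, negative definite, nor indefinite. The second-order test alone is inconclusive -> degen.
(Indeed, f is constant along the null direction of H through x*, so x* is not a strict local extremum.)

degen


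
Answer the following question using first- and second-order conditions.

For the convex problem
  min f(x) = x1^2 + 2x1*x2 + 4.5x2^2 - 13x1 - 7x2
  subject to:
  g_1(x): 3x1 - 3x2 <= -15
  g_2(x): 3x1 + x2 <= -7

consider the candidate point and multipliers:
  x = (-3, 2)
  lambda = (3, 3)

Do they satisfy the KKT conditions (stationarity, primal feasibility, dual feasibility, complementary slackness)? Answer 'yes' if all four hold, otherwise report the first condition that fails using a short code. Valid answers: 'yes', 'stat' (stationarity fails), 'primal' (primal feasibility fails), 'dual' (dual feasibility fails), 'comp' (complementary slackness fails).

Gradient of f: grad f(x) = Q x + c = (-15, 5)
Constraint values g_i(x) = a_i^T x - b_i:
  g_1((-3, 2)) = 0
  g_2((-3, 2)) = 0
Stationarity residual: grad f(x) + sum_i lambda_i a_i = (3, -1)
  -> stationarity FAILS
Primal feasibility (all g_i <= 0): OK
Dual feasibility (all lambda_i >= 0): OK
Complementary slackness (lambda_i * g_i(x) = 0 for all i): OK

Verdict: the first failing condition is stationarity -> stat.

stat


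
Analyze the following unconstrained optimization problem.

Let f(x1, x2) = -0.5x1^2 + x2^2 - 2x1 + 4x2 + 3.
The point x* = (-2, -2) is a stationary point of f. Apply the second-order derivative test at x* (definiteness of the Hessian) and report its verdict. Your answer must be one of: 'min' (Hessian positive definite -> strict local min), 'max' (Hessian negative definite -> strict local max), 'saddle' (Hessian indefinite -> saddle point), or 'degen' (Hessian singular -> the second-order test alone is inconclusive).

Compute the Hessian H = grad^2 f:
  H = [[-1, 0], [0, 2]]
Verify stationarity: grad f(x*) = H x* + g = (0, 0).
Eigenvalues of H: -1, 2.
Eigenvalues have mixed signs, so H is indefinite -> x* is a saddle point.

saddle


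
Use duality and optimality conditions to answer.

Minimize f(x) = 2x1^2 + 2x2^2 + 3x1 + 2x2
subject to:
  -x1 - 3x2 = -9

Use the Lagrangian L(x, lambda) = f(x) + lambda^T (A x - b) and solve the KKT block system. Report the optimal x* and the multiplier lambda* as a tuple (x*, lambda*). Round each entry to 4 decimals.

Form the Lagrangian:
  L(x, lambda) = (1/2) x^T Q x + c^T x + lambda^T (A x - b)
Stationarity (grad_x L = 0): Q x + c + A^T lambda = 0.
Primal feasibility: A x = b.

This gives the KKT block system:
  [ Q   A^T ] [ x     ]   [-c ]
  [ A    0  ] [ lambda ] = [ b ]

Solving the linear system:
  x*      = (0.375, 2.875)
  lambda* = (4.5)
  f(x*)   = 23.6875

x* = (0.375, 2.875), lambda* = (4.5)


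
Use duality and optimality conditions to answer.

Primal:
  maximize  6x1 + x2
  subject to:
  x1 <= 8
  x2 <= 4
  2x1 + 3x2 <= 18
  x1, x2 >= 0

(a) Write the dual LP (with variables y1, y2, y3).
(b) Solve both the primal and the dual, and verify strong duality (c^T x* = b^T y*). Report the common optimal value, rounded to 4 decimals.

The standard primal-dual pair for 'max c^T x s.t. A x <= b, x >= 0' is:
  Dual:  min b^T y  s.t.  A^T y >= c,  y >= 0.

So the dual LP is:
  minimize  8y1 + 4y2 + 18y3
  subject to:
    y1 + 2y3 >= 6
    y2 + 3y3 >= 1
    y1, y2, y3 >= 0

Solving the primal: x* = (8, 0.6667).
  primal value c^T x* = 48.6667.
Solving the dual: y* = (5.3333, 0, 0.3333).
  dual value b^T y* = 48.6667.
Strong duality: c^T x* = b^T y*. Confirmed.

48.6667


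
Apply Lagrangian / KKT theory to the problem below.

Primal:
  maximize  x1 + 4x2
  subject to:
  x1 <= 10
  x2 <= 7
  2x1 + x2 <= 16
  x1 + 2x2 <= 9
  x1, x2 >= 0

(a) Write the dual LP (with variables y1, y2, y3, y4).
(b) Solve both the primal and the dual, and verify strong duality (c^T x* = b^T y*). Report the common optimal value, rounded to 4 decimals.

The standard primal-dual pair for 'max c^T x s.t. A x <= b, x >= 0' is:
  Dual:  min b^T y  s.t.  A^T y >= c,  y >= 0.

So the dual LP is:
  minimize  10y1 + 7y2 + 16y3 + 9y4
  subject to:
    y1 + 2y3 + y4 >= 1
    y2 + y3 + 2y4 >= 4
    y1, y2, y3, y4 >= 0

Solving the primal: x* = (0, 4.5).
  primal value c^T x* = 18.
Solving the dual: y* = (0, 0, 0, 2).
  dual value b^T y* = 18.
Strong duality: c^T x* = b^T y*. Confirmed.

18


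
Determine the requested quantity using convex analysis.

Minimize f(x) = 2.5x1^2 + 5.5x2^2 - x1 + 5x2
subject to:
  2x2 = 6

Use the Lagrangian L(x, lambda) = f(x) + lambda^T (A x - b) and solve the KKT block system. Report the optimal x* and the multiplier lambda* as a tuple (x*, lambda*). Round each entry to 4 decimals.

Form the Lagrangian:
  L(x, lambda) = (1/2) x^T Q x + c^T x + lambda^T (A x - b)
Stationarity (grad_x L = 0): Q x + c + A^T lambda = 0.
Primal feasibility: A x = b.

This gives the KKT block system:
  [ Q   A^T ] [ x     ]   [-c ]
  [ A    0  ] [ lambda ] = [ b ]

Solving the linear system:
  x*      = (0.2, 3)
  lambda* = (-19)
  f(x*)   = 64.4

x* = (0.2, 3), lambda* = (-19)


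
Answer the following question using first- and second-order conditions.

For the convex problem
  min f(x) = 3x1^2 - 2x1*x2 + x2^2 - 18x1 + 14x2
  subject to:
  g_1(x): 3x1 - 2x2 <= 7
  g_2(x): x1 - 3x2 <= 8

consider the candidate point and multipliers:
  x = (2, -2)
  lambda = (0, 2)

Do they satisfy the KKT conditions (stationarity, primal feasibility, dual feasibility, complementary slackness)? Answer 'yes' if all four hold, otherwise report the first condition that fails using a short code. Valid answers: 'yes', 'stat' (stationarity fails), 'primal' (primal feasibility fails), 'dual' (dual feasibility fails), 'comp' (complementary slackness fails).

Gradient of f: grad f(x) = Q x + c = (-2, 6)
Constraint values g_i(x) = a_i^T x - b_i:
  g_1((2, -2)) = 3
  g_2((2, -2)) = 0
Stationarity residual: grad f(x) + sum_i lambda_i a_i = (0, 0)
  -> stationarity OK
Primal feasibility (all g_i <= 0): FAILS
Dual feasibility (all lambda_i >= 0): OK
Complementary slackness (lambda_i * g_i(x) = 0 for all i): OK

Verdict: the first failing condition is primal_feasibility -> primal.

primal


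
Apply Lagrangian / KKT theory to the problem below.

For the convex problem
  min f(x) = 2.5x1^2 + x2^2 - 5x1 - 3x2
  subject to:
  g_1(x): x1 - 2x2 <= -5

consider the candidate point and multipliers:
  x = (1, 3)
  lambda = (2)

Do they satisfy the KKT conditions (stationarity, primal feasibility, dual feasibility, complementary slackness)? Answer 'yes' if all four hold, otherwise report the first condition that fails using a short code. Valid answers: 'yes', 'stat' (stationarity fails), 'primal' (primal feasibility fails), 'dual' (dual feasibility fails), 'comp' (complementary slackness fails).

Gradient of f: grad f(x) = Q x + c = (0, 3)
Constraint values g_i(x) = a_i^T x - b_i:
  g_1((1, 3)) = 0
Stationarity residual: grad f(x) + sum_i lambda_i a_i = (2, -1)
  -> stationarity FAILS
Primal feasibility (all g_i <= 0): OK
Dual feasibility (all lambda_i >= 0): OK
Complementary slackness (lambda_i * g_i(x) = 0 for all i): OK

Verdict: the first failing condition is stationarity -> stat.

stat


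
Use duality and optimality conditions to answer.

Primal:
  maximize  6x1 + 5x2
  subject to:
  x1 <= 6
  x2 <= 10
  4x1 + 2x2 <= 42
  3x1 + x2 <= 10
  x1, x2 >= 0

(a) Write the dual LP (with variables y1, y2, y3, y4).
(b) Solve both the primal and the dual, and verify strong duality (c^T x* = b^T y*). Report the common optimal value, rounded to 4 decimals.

The standard primal-dual pair for 'max c^T x s.t. A x <= b, x >= 0' is:
  Dual:  min b^T y  s.t.  A^T y >= c,  y >= 0.

So the dual LP is:
  minimize  6y1 + 10y2 + 42y3 + 10y4
  subject to:
    y1 + 4y3 + 3y4 >= 6
    y2 + 2y3 + y4 >= 5
    y1, y2, y3, y4 >= 0

Solving the primal: x* = (0, 10).
  primal value c^T x* = 50.
Solving the dual: y* = (0, 3, 0, 2).
  dual value b^T y* = 50.
Strong duality: c^T x* = b^T y*. Confirmed.

50


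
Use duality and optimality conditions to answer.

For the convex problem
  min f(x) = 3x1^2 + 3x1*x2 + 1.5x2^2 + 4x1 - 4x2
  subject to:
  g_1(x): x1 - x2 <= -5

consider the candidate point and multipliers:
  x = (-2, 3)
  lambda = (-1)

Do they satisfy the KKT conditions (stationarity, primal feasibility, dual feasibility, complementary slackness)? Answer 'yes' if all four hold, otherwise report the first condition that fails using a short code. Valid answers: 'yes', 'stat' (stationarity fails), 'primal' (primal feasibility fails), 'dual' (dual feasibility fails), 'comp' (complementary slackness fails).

Gradient of f: grad f(x) = Q x + c = (1, -1)
Constraint values g_i(x) = a_i^T x - b_i:
  g_1((-2, 3)) = 0
Stationarity residual: grad f(x) + sum_i lambda_i a_i = (0, 0)
  -> stationarity OK
Primal feasibility (all g_i <= 0): OK
Dual feasibility (all lambda_i >= 0): FAILS
Complementary slackness (lambda_i * g_i(x) = 0 for all i): OK

Verdict: the first failing condition is dual_feasibility -> dual.

dual


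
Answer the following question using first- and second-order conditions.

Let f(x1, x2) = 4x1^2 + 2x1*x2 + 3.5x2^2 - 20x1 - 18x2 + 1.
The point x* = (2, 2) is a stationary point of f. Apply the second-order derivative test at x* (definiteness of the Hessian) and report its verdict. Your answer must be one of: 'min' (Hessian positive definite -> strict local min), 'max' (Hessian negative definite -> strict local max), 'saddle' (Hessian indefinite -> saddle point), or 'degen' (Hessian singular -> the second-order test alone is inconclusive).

Compute the Hessian H = grad^2 f:
  H = [[8, 2], [2, 7]]
Verify stationarity: grad f(x*) = H x* + g = (0, 0).
Eigenvalues of H: 5.4384, 9.5616.
Both eigenvalues > 0, so H is positive definite -> x* is a strict local min.

min


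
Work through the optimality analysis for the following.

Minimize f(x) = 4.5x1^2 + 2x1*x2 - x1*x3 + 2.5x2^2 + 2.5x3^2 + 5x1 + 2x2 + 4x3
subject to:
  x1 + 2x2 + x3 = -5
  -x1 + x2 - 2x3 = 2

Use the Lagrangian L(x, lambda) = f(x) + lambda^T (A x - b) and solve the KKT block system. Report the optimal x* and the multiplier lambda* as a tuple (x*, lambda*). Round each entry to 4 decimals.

Form the Lagrangian:
  L(x, lambda) = (1/2) x^T Q x + c^T x + lambda^T (A x - b)
Stationarity (grad_x L = 0): Q x + c + A^T lambda = 0.
Primal feasibility: A x = b.

This gives the KKT block system:
  [ Q   A^T ] [ x     ]   [-c ]
  [ A    0  ] [ lambda ] = [ b ]

Solving the linear system:
  x*      = (-0.6842, -1.4632, -1.3895)
  lambda* = (3.1263, 0.4316)
  f(x*)   = 1.4316

x* = (-0.6842, -1.4632, -1.3895), lambda* = (3.1263, 0.4316)


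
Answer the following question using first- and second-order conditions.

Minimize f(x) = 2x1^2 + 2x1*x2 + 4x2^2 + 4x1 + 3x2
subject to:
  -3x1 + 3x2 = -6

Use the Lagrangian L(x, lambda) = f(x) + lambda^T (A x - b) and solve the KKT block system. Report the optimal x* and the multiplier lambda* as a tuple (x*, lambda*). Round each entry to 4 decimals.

Form the Lagrangian:
  L(x, lambda) = (1/2) x^T Q x + c^T x + lambda^T (A x - b)
Stationarity (grad_x L = 0): Q x + c + A^T lambda = 0.
Primal feasibility: A x = b.

This gives the KKT block system:
  [ Q   A^T ] [ x     ]   [-c ]
  [ A    0  ] [ lambda ] = [ b ]

Solving the linear system:
  x*      = (0.8125, -1.1875)
  lambda* = (1.625)
  f(x*)   = 4.7188

x* = (0.8125, -1.1875), lambda* = (1.625)


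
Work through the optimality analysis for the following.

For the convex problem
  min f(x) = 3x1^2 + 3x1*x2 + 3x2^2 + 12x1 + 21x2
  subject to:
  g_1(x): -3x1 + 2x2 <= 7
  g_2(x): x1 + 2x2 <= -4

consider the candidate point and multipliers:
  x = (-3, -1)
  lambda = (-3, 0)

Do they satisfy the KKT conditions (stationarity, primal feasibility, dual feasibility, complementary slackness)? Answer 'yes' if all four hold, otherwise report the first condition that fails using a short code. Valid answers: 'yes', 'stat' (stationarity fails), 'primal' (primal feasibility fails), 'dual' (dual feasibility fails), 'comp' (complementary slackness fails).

Gradient of f: grad f(x) = Q x + c = (-9, 6)
Constraint values g_i(x) = a_i^T x - b_i:
  g_1((-3, -1)) = 0
  g_2((-3, -1)) = -1
Stationarity residual: grad f(x) + sum_i lambda_i a_i = (0, 0)
  -> stationarity OK
Primal feasibility (all g_i <= 0): OK
Dual feasibility (all lambda_i >= 0): FAILS
Complementary slackness (lambda_i * g_i(x) = 0 for all i): OK

Verdict: the first failing condition is dual_feasibility -> dual.

dual


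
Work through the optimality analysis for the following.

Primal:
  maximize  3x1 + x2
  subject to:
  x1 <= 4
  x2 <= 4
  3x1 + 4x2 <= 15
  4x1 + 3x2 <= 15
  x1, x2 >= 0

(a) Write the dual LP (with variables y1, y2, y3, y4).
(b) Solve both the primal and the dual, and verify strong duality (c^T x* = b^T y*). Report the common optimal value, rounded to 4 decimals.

The standard primal-dual pair for 'max c^T x s.t. A x <= b, x >= 0' is:
  Dual:  min b^T y  s.t.  A^T y >= c,  y >= 0.

So the dual LP is:
  minimize  4y1 + 4y2 + 15y3 + 15y4
  subject to:
    y1 + 3y3 + 4y4 >= 3
    y2 + 4y3 + 3y4 >= 1
    y1, y2, y3, y4 >= 0

Solving the primal: x* = (3.75, 0).
  primal value c^T x* = 11.25.
Solving the dual: y* = (0, 0, 0, 0.75).
  dual value b^T y* = 11.25.
Strong duality: c^T x* = b^T y*. Confirmed.

11.25


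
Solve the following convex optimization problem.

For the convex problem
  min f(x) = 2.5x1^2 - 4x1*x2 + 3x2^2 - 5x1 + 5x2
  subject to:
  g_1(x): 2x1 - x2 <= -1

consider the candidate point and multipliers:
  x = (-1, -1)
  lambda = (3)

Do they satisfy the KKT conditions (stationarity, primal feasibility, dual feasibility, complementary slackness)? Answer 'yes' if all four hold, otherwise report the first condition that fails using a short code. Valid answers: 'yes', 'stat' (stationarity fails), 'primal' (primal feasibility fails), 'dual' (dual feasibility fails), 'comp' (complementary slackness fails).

Gradient of f: grad f(x) = Q x + c = (-6, 3)
Constraint values g_i(x) = a_i^T x - b_i:
  g_1((-1, -1)) = 0
Stationarity residual: grad f(x) + sum_i lambda_i a_i = (0, 0)
  -> stationarity OK
Primal feasibility (all g_i <= 0): OK
Dual feasibility (all lambda_i >= 0): OK
Complementary slackness (lambda_i * g_i(x) = 0 for all i): OK

Verdict: yes, KKT holds.

yes


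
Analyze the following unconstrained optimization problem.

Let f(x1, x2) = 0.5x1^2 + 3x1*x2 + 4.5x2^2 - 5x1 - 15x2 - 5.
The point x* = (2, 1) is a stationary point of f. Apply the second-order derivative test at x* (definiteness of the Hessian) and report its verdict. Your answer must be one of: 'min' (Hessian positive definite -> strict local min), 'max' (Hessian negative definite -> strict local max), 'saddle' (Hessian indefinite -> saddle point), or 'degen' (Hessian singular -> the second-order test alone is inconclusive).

Compute the Hessian H = grad^2 f:
  H = [[1, 3], [3, 9]]
Verify stationarity: grad f(x*) = H x* + g = (0, 0).
Eigenvalues of H: 0, 10.
H has a zero eigenvalue (singular; positive semidefinite but not definite), so H is neither positive definite, negative definite, nor indefinite. The second-order test alone is inconclusive -> degen.
(Indeed, f is constant along the null direction of H through x*, so x* is not a strict local extremum.)

degen


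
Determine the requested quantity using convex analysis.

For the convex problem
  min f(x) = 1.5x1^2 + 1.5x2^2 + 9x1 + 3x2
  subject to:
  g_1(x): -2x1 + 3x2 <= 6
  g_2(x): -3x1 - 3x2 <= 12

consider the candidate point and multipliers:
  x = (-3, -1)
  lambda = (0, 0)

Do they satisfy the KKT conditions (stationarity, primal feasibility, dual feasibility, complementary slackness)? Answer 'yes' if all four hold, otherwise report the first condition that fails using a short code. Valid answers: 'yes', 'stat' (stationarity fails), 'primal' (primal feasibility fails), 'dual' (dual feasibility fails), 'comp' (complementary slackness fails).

Gradient of f: grad f(x) = Q x + c = (0, 0)
Constraint values g_i(x) = a_i^T x - b_i:
  g_1((-3, -1)) = -3
  g_2((-3, -1)) = 0
Stationarity residual: grad f(x) + sum_i lambda_i a_i = (0, 0)
  -> stationarity OK
Primal feasibility (all g_i <= 0): OK
Dual feasibility (all lambda_i >= 0): OK
Complementary slackness (lambda_i * g_i(x) = 0 for all i): OK

Verdict: yes, KKT holds.

yes
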